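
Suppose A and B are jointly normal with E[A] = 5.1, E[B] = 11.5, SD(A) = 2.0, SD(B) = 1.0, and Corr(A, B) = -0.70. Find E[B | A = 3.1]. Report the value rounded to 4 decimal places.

The regression of B on A has slope ρ·σ_B/σ_A and passes through (μ_A, μ_B).
E[B | A=3.1] = 11.5 + (-0.70)·(1.0/2.0)·(3.1 − (5.1)) = 11.5 + (-0.35)·(-2) = 12.2000.

12.2000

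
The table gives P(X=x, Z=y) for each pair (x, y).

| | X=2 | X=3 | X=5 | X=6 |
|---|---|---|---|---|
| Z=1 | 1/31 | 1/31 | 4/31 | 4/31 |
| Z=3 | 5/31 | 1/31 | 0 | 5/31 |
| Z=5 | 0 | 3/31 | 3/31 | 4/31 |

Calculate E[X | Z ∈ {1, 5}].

P(Z ∈ {1, 5}) = 20/31.
Σ X·P over the event = 2·(1/31) + 3·(1/31) + 3·(3/31) + 5·(4/31) + 5·(3/31) + 6·(4/31) + 6·(4/31) = 97/31.
E[X | Z ∈ {1, 5}] = (97/31) / (20/31) = 97/20.

97/20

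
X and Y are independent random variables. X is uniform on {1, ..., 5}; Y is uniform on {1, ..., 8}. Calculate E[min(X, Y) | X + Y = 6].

Outcomes with X + Y = 6: (1,5), (2,4), (3,3), (4,2), (5,1), each with probability 1/40.
E[min(X, Y) | X + Y = 6] = (1 + 2 + 3 + 2 + 1) / 5 = 9/5.

9/5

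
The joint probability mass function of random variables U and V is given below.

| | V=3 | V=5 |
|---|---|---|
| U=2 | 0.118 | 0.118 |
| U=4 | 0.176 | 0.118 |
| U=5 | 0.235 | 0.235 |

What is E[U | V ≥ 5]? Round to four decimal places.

3.9979

P(V ≥ 5) = 0.471.
Σ U·P over the event = 2·(0.118) + 4·(0.118) + 5·(0.235) = 1.883.
E[U | V ≥ 5] = (1.883) / (0.471) = 3.9979.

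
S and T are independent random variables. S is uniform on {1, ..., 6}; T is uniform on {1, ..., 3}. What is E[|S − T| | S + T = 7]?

Outcomes with S + T = 7: (4,3), (5,2), (6,1), each with probability 1/18.
E[|S − T| | S + T = 7] = (1 + 3 + 5) / 3 = 3.

3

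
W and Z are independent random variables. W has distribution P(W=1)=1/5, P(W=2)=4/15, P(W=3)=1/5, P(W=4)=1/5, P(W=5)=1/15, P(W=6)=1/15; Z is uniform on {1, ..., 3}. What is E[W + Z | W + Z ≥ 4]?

P(W + Z ≥ 4) = 7/9.
Summing (W+Z)·P(x,y) over outcomes with W + Z ≥ 4 gives 64/15.
E[W + Z | W + Z ≥ 4] = (64/15) / (7/9) = 192/35.

192/35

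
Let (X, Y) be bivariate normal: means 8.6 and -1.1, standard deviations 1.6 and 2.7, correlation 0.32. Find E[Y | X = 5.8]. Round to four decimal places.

For a bivariate normal, E[Y | X=x] = μ_Y + ρ·(σ_Y/σ_X)·(x − μ_X).
E[Y | X=5.8] = -1.1 + (0.32)·(2.7/1.6)·(5.8 − (8.6)) = -1.1 + (0.54)·(-2.8) = -2.6120.

-2.6120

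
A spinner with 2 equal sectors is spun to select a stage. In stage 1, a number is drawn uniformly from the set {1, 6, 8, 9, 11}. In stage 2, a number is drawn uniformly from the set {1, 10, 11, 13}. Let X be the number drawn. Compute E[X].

E[X | stage 1] = (1+6+8+9+11)/5 = 7.
E[X | stage 2] = (1+10+11+13)/4 = 35/4.
By the law of total expectation,
E[X] = (1/2)·(7) + (1/2)·(35/4) = 63/8.

63/8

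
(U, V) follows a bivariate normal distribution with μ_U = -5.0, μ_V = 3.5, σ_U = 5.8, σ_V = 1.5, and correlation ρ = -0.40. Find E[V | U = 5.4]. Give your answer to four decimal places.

2.4241

The regression of V on U has slope ρ·σ_V/σ_U and passes through (μ_U, μ_V).
E[V | U=5.4] = 3.5 + (-0.40)·(1.5/5.8)·(5.4 − (-5.0)) = 3.5 + (-0.10345)·(10.4) = 2.4241.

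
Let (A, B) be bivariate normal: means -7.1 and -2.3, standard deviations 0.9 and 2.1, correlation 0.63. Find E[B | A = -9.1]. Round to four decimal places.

For a bivariate normal, E[B | A=x] = μ_B + ρ·(σ_B/σ_A)·(x − μ_A).
E[B | A=-9.1] = -2.3 + (0.63)·(2.1/0.9)·(-9.1 − (-7.1)) = -2.3 + (1.47)·(-2) = -5.2400.

-5.2400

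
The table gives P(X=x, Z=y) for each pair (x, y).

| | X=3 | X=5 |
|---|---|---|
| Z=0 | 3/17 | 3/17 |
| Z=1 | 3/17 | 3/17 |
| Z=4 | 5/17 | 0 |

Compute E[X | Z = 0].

4

P(Z = 0) = 6/17.
Summing X·P(X=x,Z=y) over the conditioning event gives 24/17.
E[X | Z = 0] = (24/17) / (6/17) = 4.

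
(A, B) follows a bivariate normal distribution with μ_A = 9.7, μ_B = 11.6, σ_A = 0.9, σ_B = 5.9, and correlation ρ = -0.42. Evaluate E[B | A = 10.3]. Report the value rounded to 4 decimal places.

The regression of B on A has slope ρ·σ_B/σ_A and passes through (μ_A, μ_B).
E[B | A=10.3] = 11.6 + (-0.42)·(5.9/0.9)·(10.3 − (9.7)) = 11.6 + (-2.7533)·(0.6) = 9.9480.

9.9480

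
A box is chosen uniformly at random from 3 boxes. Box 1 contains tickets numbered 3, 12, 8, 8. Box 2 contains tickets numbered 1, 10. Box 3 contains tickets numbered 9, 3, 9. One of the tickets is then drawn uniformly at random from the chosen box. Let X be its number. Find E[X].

27/4

E[X | box 1] = (3+12+8+8)/4 = 31/4.
E[X | box 2] = (1+10)/2 = 11/2.
E[X | box 3] = (9+3+9)/3 = 7.
E[X] = (1/3)·(31/4) + (1/3)·(11/2) + (1/3)·(7) = 27/4.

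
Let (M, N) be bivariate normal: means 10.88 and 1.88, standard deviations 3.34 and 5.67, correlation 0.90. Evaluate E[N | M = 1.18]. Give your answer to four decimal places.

-12.9401

E[N | M=x] = μ_N + ρ(σ_N/σ_M)(x − μ_M) for jointly normal variables.
E[N | M=1.18] = 1.88 + (0.90)·(5.67/3.34)·(1.18 − (10.88)) = 1.88 + (1.527844)·(-9.7) = -12.9401.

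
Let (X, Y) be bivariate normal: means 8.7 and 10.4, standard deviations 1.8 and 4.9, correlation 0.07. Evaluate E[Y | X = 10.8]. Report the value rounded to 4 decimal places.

10.8002

For a bivariate normal, E[Y | X=x] = μ_Y + ρ·(σ_Y/σ_X)·(x − μ_X).
E[Y | X=10.8] = 10.4 + (0.07)·(4.9/1.8)·(10.8 − (8.7)) = 10.4 + (0.19056)·(2.1) = 10.8002.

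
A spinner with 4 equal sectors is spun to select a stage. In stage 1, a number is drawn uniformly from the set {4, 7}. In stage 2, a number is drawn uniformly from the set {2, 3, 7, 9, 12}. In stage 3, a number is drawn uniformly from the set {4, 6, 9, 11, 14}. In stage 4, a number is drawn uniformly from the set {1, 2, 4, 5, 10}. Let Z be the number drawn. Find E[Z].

253/40

E[Z | stage 1] = (4+7)/2 = 11/2.
E[Z | stage 2] = (2+3+7+9+12)/5 = 33/5.
E[Z | stage 3] = (4+6+9+11+14)/5 = 44/5.
E[Z | stage 4] = (1+2+4+5+10)/5 = 22/5.
By the law of total expectation,
E[Z] = (1/4)·(11/2) + (1/4)·(33/5) + (1/4)·(44/5) + (1/4)·(22/5) = 253/40.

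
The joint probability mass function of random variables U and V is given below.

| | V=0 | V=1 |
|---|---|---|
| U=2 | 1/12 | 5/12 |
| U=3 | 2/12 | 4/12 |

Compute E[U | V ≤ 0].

8/3

P(V ≤ 0) = 1/4.
Σ U·P over the event = 2·(1/12) + 3·(2/12) = 2/3.
E[U | V ≤ 0] = (2/3) / (1/4) = 8/3.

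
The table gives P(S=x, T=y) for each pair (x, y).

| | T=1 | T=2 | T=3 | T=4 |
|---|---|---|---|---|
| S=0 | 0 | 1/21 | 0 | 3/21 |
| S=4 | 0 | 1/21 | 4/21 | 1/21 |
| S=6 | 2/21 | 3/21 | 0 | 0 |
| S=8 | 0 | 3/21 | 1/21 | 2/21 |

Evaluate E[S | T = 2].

23/4

P(T = 2) = 8/21.
Σ S·P over the event = 0·(1/21) + 4·(1/21) + 6·(3/21) + 8·(3/21) = 46/21.
E[S | T = 2] = (46/21) / (8/21) = 23/4.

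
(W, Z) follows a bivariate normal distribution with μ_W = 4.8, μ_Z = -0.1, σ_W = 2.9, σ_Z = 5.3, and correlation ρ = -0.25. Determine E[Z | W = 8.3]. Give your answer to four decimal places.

-1.6991

The regression of Z on W has slope ρ·σ_Z/σ_W and passes through (μ_W, μ_Z).
E[Z | W=8.3] = -0.1 + (-0.25)·(5.3/2.9)·(8.3 − (4.8)) = -0.1 + (-0.456897)·(3.5) = -1.6991.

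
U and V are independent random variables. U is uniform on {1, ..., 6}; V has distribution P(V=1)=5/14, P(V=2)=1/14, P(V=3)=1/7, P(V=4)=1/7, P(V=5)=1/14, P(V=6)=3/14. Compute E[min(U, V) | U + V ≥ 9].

30/7

P(U + V ≥ 9) = 1/4.
Summing min(U,V)·P(x,y) over outcomes with U + V ≥ 9 gives 15/14.
E[min(U, V) | U + V ≥ 9] = (15/14) / (1/4) = 30/7.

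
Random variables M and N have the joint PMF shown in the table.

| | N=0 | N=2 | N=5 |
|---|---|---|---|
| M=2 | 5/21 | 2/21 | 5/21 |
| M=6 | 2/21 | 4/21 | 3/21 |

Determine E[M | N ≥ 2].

P(N ≥ 2) = 2/3.
Σ M·P over the event = 2·(2/21) + 2·(5/21) + 6·(4/21) + 6·(3/21) = 8/3.
E[M | N ≥ 2] = (8/3) / (2/3) = 4.

4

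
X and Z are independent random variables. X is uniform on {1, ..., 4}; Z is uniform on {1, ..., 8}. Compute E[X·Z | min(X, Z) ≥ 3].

77/4

P(min(X, Z) ≥ 3) = 3/8.
Summing XZ·P(x,y) over outcomes with min(X, Z) ≥ 3 gives 231/32.
E[X·Z | min(X, Z) ≥ 3] = (231/32) / (3/8) = 77/4.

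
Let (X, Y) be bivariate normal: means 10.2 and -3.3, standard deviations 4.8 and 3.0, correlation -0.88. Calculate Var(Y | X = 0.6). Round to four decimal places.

For a bivariate normal, Var(Y | X=x) = σ_Y²(1 − ρ²).
Var(Y | X=0.6) = (3.0)²·(1 − (-0.88)²) = 9·0.2256 = 2.0304.

2.0304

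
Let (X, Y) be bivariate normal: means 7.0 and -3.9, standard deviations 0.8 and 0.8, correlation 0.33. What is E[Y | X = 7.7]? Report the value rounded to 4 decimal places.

E[Y | X=x] = μ_Y + ρ(σ_Y/σ_X)(x − μ_X) for jointly normal variables.
E[Y | X=7.7] = -3.9 + (0.33)·(0.8/0.8)·(7.7 − (7.0)) = -3.9 + (0.33)·(0.7) = -3.6690.

-3.6690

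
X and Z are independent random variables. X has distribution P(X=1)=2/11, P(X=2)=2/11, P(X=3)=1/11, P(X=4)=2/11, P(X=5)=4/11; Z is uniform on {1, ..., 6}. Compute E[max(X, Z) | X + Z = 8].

5

P(X + Z = 8) = 3/22.
Summing max(X,Z)·P(x,y) over outcomes with X + Z = 8 gives 15/22.
E[max(X, Z) | X + Z = 8] = (15/22) / (3/22) = 5.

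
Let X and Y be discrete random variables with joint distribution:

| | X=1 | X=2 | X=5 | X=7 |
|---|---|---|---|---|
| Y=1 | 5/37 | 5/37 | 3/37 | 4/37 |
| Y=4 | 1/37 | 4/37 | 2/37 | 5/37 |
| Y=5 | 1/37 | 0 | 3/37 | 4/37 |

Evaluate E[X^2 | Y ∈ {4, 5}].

146/5

P(Y ∈ {4, 5}) = 20/37.
Σ X^2·P over the event = 1·(1/37) + 1·(1/37) + 4·(4/37) + 25·(2/37) + 25·(3/37) + 49·(5/37) + 49·(4/37) = 584/37.
E[X^2 | Y ∈ {4, 5}] = (584/37) / (20/37) = 146/5.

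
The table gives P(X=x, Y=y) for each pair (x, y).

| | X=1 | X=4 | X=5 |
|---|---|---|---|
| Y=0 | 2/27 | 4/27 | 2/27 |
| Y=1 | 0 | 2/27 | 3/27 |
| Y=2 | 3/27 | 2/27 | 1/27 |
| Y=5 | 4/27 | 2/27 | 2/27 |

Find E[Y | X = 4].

P(X = 4) = 10/27.
Σ Y·P over the event = 0·(4/27) + 1·(2/27) + 2·(2/27) + 5·(2/27) = 16/27.
E[Y | X = 4] = (16/27) / (10/27) = 8/5.

8/5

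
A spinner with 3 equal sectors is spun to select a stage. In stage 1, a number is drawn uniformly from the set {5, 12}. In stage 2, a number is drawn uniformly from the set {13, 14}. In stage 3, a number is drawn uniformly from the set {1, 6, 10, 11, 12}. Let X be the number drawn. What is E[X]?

E[X | stage 1] = (5+12)/2 = 17/2.
E[X | stage 2] = (13+14)/2 = 27/2.
E[X | stage 3] = (1+6+10+11+12)/5 = 8.
By the law of total expectation,
E[X] = (1/3)·(17/2) + (1/3)·(27/2) + (1/3)·(8) = 10.

10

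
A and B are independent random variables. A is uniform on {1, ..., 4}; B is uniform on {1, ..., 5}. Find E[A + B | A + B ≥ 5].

45/7

P(A + B ≥ 5) = 7/10.
Summing (A+B)·P(x,y) over outcomes with A + B ≥ 5 gives 9/2.
E[A + B | A + B ≥ 5] = (9/2) / (7/10) = 45/7.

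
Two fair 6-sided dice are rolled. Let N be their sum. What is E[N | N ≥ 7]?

P(N ≥ 7) = 7/12.
Σ over the event: 7·1/6 + 8·5/36 + 9·1/9 + 10·1/12 + 11·1/18 + 12·1/36 = 91/18.
E[N | N ≥ 7] = (91/18) / (7/12) = 26/3.

26/3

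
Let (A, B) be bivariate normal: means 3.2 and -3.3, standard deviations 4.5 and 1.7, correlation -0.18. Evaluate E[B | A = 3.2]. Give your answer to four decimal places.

-3.3000

E[B | A=x] = μ_B + ρ(σ_B/σ_A)(x − μ_A) for jointly normal variables.
E[B | A=3.2] = -3.3 + (-0.18)·(1.7/4.5)·(3.2 − (3.2)) = -3.3 + (-0.068)·(0) = -3.3000.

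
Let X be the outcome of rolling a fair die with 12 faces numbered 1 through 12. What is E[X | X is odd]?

6

Given X is odd, X is equally likely to be any of {1, 3, 5, 7, 9, 11}.
E[X | X is odd] = (1 + 3 + 5 + 7 + 9 + 11) / 6 = 6.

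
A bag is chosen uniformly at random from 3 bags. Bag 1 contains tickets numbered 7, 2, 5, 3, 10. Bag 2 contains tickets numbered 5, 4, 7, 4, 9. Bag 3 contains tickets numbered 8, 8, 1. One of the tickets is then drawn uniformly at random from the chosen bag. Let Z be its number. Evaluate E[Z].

E[Z | bag 1] = (7+2+5+3+10)/5 = 27/5.
E[Z | bag 2] = (5+4+7+4+9)/5 = 29/5.
E[Z | bag 3] = (8+8+1)/3 = 17/3.
E[Z] = (1/3)·(27/5) + (1/3)·(29/5) + (1/3)·(17/3) = 253/45.

253/45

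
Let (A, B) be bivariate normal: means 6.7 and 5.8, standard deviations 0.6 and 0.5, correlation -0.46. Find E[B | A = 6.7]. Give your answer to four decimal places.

5.8000

For a bivariate normal, E[B | A=x] = μ_B + ρ·(σ_B/σ_A)·(x − μ_A).
E[B | A=6.7] = 5.8 + (-0.46)·(0.5/0.6)·(6.7 − (6.7)) = 5.8 + (-0.38333)·(0) = 5.8000.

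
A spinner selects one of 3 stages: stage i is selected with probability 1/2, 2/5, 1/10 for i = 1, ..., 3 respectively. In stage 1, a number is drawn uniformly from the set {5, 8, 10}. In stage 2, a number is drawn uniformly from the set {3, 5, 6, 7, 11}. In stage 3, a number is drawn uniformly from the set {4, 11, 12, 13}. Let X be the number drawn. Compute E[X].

1109/150

E[X | stage 1] = (5+8+10)/3 = 23/3.
E[X | stage 2] = (3+5+6+7+11)/5 = 32/5.
E[X | stage 3] = (4+11+12+13)/4 = 10.
By the law of total expectation,
E[X] = (1/2)·(23/3) + (2/5)·(32/5) + (1/10)·(10) = 1109/150.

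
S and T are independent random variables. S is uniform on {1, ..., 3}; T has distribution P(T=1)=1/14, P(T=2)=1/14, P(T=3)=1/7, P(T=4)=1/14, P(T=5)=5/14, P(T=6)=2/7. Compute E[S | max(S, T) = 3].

P(max(S, T) = 3) = 4/21.
Summing S·P(x,y) over outcomes with max(S, T) = 3 gives 3/7.
E[S | max(S, T) = 3] = (3/7) / (4/21) = 9/4.

9/4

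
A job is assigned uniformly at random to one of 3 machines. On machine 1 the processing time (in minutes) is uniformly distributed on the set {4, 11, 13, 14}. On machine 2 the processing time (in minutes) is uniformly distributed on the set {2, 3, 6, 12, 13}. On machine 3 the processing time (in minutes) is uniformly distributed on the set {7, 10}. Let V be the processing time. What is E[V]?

131/15

E[V | machine 1] = (4+11+13+14)/4 = 21/2.
E[V | machine 2] = (2+3+6+12+13)/5 = 36/5.
E[V | machine 3] = (7+10)/2 = 17/2.
E[V] = (1/3)·(21/2) + (1/3)·(36/5) + (1/3)·(17/2) = 131/15.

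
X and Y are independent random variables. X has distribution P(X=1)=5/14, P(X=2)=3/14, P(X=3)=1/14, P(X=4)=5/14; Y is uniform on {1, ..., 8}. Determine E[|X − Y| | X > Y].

P(X > Y) = 5/28.
Summing |X−Y|·P(x,y) over outcomes with X > Y gives 9/28.
E[|X − Y| | X > Y] = (9/28) / (5/28) = 9/5.

9/5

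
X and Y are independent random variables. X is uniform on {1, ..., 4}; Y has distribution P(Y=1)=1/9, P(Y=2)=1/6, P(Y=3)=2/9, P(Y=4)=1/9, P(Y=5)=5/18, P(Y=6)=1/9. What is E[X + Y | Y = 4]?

13/2

P(Y = 4) = 1/9.
Summing (X+Y)·P(x,y) over outcomes with Y = 4 gives 13/18.
E[X + Y | Y = 4] = (13/18) / (1/9) = 13/2.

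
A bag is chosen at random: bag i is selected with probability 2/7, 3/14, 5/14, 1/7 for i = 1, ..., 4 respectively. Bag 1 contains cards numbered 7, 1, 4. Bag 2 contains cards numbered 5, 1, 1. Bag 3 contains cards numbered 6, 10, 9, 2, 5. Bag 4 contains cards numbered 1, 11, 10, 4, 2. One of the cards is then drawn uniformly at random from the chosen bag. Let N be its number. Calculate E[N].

E[N | bag 1] = (7+1+4)/3 = 4.
E[N | bag 2] = (5+1+1)/3 = 7/3.
E[N | bag 3] = (6+10+9+2+5)/5 = 32/5.
E[N | bag 4] = (1+11+10+4+2)/5 = 28/5.
By the law of total expectation,
E[N] = (2/7)·(4) + (3/14)·(7/3) + (5/14)·(32/5) + (1/7)·(28/5) = 331/70.

331/70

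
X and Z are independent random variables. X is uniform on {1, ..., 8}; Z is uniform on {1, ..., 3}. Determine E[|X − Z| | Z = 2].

P(Z = 2) = 1/3.
Summing |X−Z|·P(x,y) over outcomes with Z = 2 gives 11/12.
E[|X − Z| | Z = 2] = (11/12) / (1/3) = 11/4.

11/4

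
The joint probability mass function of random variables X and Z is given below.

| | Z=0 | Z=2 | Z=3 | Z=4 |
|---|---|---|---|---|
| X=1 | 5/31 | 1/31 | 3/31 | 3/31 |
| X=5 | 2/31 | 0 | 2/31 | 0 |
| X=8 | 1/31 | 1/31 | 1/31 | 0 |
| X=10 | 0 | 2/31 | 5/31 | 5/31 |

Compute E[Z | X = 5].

P(X = 5) = 4/31.
Σ Z·P over the event = 0·(2/31) + 3·(2/31) = 6/31.
E[Z | X = 5] = (6/31) / (4/31) = 3/2.

3/2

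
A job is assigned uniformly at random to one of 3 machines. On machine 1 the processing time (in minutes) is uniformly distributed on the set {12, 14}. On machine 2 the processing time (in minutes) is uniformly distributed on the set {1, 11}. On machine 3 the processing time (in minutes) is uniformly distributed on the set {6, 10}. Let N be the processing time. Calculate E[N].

E[N | machine 1] = (12+14)/2 = 13.
E[N | machine 2] = (1+11)/2 = 6.
E[N | machine 3] = (6+10)/2 = 8.
E[N] = (1/3)·(13) + (1/3)·(6) + (1/3)·(8) = 9.

9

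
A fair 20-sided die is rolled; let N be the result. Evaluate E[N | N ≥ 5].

P(N ≥ 5) = 4/5.
E[N | N ≥ 5] = (10) / (4/5) = 25/2.

25/2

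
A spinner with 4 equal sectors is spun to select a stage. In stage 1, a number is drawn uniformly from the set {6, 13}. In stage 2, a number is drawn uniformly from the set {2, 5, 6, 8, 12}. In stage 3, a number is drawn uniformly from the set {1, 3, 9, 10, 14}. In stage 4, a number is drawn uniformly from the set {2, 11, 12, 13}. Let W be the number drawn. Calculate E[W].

E[W | stage 1] = (6+13)/2 = 19/2.
E[W | stage 2] = (2+5+6+8+12)/5 = 33/5.
E[W | stage 3] = (1+3+9+10+14)/5 = 37/5.
E[W | stage 4] = (2+11+12+13)/4 = 19/2.
By the law of total expectation,
E[W] = (1/4)·(19/2) + (1/4)·(33/5) + (1/4)·(37/5) + (1/4)·(19/2) = 33/4.

33/4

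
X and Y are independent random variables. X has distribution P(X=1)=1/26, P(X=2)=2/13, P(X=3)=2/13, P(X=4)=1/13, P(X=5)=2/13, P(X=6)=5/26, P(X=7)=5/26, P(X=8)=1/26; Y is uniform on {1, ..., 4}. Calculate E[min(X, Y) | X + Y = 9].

14/5

P(X + Y = 9) = 15/104.
Summing min(X,Y)·P(x,y) over outcomes with X + Y = 9 gives 21/52.
E[min(X, Y) | X + Y = 9] = (21/52) / (15/104) = 14/5.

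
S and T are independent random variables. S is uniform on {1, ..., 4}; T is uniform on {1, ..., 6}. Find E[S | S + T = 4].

2

Outcomes with S + T = 4: (1,3), (2,2), (3,1), each with probability 1/24.
E[S | S + T = 4] = (1 + 2 + 3) / 3 = 2.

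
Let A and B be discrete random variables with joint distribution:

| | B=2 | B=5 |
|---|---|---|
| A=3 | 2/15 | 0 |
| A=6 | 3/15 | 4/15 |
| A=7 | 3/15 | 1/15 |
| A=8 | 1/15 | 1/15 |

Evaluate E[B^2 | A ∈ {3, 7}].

P(A ∈ {3, 7}) = 2/5.
Σ B^2·P over the event = 4·(2/15) + 4·(3/15) + 25·(1/15) = 3.
E[B^2 | A ∈ {3, 7}] = (3) / (2/5) = 15/2.

15/2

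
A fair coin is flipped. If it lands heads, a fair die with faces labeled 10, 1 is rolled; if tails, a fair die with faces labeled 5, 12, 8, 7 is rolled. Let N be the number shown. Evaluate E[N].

27/4

E[N | heads] = (10+1)/2 = 11/2.
E[N | tails] = (5+12+8+7)/4 = 8.
E[N] = (1/2)·(11/2) + (1/2)·(8) = 27/4.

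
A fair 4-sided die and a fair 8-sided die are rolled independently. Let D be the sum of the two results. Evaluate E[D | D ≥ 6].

P(D ≥ 6) = 11/16.
Σ over the event: 6·1/8 + 7·1/8 + 8·1/8 + 9·1/8 + 10·3/32 + 11·1/16 + 12·1/32 = 23/4.
E[D | D ≥ 6] = (23/4) / (11/16) = 92/11.

92/11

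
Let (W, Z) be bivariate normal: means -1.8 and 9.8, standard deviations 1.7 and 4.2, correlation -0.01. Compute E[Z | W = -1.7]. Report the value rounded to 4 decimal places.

9.7975

The regression of Z on W has slope ρ·σ_Z/σ_W and passes through (μ_W, μ_Z).
E[Z | W=-1.7] = 9.8 + (-0.01)·(4.2/1.7)·(-1.7 − (-1.8)) = 9.8 + (-0.024706)·(0.1) = 9.7975.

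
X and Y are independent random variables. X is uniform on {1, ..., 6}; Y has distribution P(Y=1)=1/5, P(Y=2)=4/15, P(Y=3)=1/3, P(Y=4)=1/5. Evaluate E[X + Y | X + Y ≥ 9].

102/11

P(X + Y ≥ 9) = 11/90.
Summing (X+Y)·P(x,y) over outcomes with X + Y ≥ 9 gives 17/15.
E[X + Y | X + Y ≥ 9] = (17/15) / (11/90) = 102/11.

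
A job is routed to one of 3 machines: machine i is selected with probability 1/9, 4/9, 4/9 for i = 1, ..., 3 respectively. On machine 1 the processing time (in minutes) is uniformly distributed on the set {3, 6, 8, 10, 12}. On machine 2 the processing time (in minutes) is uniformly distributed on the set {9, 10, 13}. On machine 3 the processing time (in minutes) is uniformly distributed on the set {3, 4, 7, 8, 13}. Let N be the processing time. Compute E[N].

E[N | machine 1] = (3+6+8+10+12)/5 = 39/5.
E[N | machine 2] = (9+10+13)/3 = 32/3.
E[N | machine 3] = (3+4+7+8+13)/5 = 7.
By the law of total expectation,
E[N] = (1/9)·(39/5) + (4/9)·(32/3) + (4/9)·(7) = 1177/135.

1177/135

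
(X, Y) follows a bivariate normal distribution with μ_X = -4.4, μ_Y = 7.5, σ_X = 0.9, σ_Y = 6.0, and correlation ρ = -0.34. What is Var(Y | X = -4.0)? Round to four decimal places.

The conditional variance in a bivariate normal is σ_Y²(1 − ρ²), independent of x.
Var(Y | X=-4.0) = (6.0)²·(1 − (-0.34)²) = 36·0.8844 = 31.8384.

31.8384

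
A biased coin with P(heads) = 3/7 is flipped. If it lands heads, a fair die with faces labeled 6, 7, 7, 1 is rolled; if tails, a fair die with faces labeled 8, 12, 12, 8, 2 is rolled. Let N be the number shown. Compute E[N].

E[N | heads] = (6+7+7+1)/4 = 21/4.
E[N | tails] = (8+12+12+8+2)/5 = 42/5.
E[N] = (3/7)·(21/4) + (4/7)·(42/5) = 141/20.

141/20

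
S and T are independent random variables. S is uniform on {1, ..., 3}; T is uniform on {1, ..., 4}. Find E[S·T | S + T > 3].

Outcomes with S + T > 3: (1,3), (1,4), (2,2), (2,3), (2,4), (3,1), (3,2), (3,3), (3,4), each with probability 1/12.
E[S·T | S + T > 3] = (3 + 4 + 4 + 6 + 8 + 3 + 6 + 9 + 12) / 9 = 55/9.

55/9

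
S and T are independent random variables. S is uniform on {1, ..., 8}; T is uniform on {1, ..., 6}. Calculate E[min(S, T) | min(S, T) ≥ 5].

Outcomes with min(S, T) ≥ 5: (5,5), (5,6), (6,5), (6,6), (7,5), (7,6), (8,5), (8,6), each with probability 1/48.
E[min(S, T) | min(S, T) ≥ 5] = (5 + 5 + 5 + 6 + 5 + 6 + 5 + 6) / 8 = 43/8.

43/8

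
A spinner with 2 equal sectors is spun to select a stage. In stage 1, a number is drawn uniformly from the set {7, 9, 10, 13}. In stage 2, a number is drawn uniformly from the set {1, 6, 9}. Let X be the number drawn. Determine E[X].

181/24

E[X | stage 1] = (7+9+10+13)/4 = 39/4.
E[X | stage 2] = (1+6+9)/3 = 16/3.
E[X] = (1/2)·(39/4) + (1/2)·(16/3) = 181/24.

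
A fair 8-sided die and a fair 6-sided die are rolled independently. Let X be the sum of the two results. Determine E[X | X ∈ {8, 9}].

17/2

P(X ∈ {8, 9}) = 1/4.
Σ over the event: 8·1/8 + 9·1/8 = 17/8.
E[X | X ∈ {8, 9}] = (17/8) / (1/4) = 17/2.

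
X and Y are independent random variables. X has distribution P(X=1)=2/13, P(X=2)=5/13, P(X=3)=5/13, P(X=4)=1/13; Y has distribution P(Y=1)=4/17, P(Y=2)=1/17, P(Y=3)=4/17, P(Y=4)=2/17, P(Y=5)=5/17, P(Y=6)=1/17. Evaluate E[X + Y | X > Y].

P(X > Y) = 54/221.
Summing (X+Y)·P(x,y) over outcomes with X > Y gives 219/221.
E[X + Y | X > Y] = (219/221) / (54/221) = 73/18.

73/18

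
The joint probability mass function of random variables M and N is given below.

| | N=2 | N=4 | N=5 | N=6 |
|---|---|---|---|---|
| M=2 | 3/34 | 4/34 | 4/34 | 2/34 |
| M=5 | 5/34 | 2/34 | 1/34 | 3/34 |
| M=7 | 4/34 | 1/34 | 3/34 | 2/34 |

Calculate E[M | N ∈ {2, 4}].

P(N ∈ {2, 4}) = 19/34.
Σ M·P over the event = 2·(3/34) + 2·(4/34) + 5·(5/34) + 5·(2/34) + 7·(4/34) + 7·(1/34) = 42/17.
E[M | N ∈ {2, 4}] = (42/17) / (19/34) = 84/19.

84/19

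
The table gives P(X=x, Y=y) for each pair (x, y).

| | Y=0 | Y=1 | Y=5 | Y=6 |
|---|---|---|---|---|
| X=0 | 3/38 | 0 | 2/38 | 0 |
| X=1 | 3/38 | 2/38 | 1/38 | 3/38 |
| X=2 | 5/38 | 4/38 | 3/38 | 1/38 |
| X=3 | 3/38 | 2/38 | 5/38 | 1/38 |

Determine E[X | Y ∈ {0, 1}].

P(Y ∈ {0, 1}) = 11/19.
Σ X·P over the event = 0·(3/38) + 1·(3/38) + 1·(2/38) + 2·(5/38) + 2·(4/38) + 3·(3/38) + 3·(2/38) = 1.
E[X | Y ∈ {0, 1}] = (1) / (11/19) = 19/11.

19/11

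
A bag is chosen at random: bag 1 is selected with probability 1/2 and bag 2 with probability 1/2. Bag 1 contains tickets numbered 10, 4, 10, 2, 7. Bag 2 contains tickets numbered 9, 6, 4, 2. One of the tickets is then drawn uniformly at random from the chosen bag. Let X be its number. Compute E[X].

237/40

E[X | bag 1] = (10+4+10+2+7)/5 = 33/5.
E[X | bag 2] = (9+6+4+2)/4 = 21/4.
E[X] = (1/2)·(33/5) + (1/2)·(21/4) = 237/40.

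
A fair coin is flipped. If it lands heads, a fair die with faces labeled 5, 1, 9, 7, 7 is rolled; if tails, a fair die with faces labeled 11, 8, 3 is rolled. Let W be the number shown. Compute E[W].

197/30

E[W | heads] = (5+1+9+7+7)/5 = 29/5.
E[W | tails] = (11+8+3)/3 = 22/3.
By the law of total expectation,
E[W] = (1/2)·(29/5) + (1/2)·(22/3) = 197/30.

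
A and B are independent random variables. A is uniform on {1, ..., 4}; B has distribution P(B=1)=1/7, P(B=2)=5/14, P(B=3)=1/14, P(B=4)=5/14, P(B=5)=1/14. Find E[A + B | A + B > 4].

81/13

P(A + B > 4) = 39/56.
Summing (A+B)·P(x,y) over outcomes with A + B > 4 gives 243/56.
E[A + B | A + B > 4] = (243/56) / (39/56) = 81/13.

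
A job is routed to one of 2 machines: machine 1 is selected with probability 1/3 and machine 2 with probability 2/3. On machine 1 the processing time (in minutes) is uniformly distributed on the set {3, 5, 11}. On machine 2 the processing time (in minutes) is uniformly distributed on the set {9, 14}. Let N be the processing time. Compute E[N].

88/9

E[N | machine 1] = (3+5+11)/3 = 19/3.
E[N | machine 2] = (9+14)/2 = 23/2.
By the law of total expectation,
E[N] = (1/3)·(19/3) + (2/3)·(23/2) = 88/9.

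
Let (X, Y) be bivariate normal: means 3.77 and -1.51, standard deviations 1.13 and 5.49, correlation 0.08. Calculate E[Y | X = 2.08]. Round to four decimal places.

For a bivariate normal, E[Y | X=x] = μ_Y + ρ·(σ_Y/σ_X)·(x − μ_X).
E[Y | X=2.08] = -1.51 + (0.08)·(5.49/1.13)·(2.08 − (3.77)) = -1.51 + (0.38867)·(-1.69) = -2.1669.

-2.1669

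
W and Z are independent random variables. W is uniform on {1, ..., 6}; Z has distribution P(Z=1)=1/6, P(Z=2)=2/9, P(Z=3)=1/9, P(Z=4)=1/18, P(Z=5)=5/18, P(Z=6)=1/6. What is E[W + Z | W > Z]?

P(W > Z) = 11/27.
Summing (W+Z)·P(x,y) over outcomes with W > Z gives 301/108.
E[W + Z | W > Z] = (301/108) / (11/27) = 301/44.

301/44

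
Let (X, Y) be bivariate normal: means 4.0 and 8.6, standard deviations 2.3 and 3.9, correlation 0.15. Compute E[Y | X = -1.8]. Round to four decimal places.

E[Y | X=x] = μ_Y + ρ(σ_Y/σ_X)(x − μ_X) for jointly normal variables.
E[Y | X=-1.8] = 8.6 + (0.15)·(3.9/2.3)·(-1.8 − (4.0)) = 8.6 + (0.25435)·(-5.8) = 7.1248.

7.1248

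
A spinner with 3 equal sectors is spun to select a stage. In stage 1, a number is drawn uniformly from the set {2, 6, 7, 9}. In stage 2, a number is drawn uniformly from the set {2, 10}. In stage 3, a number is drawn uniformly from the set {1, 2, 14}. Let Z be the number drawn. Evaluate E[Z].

53/9

E[Z | stage 1] = (2+6+7+9)/4 = 6.
E[Z | stage 2] = (2+10)/2 = 6.
E[Z | stage 3] = (1+2+14)/3 = 17/3.
E[Z] = (1/3)·(6) + (1/3)·(6) + (1/3)·(17/3) = 53/9.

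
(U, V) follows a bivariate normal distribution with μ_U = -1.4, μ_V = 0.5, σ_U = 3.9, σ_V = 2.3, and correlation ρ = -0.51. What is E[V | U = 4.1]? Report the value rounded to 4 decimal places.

The regression of V on U has slope ρ·σ_V/σ_U and passes through (μ_U, μ_V).
E[V | U=4.1] = 0.5 + (-0.51)·(2.3/3.9)·(4.1 − (-1.4)) = 0.5 + (-0.30077)·(5.5) = -1.1542.

-1.1542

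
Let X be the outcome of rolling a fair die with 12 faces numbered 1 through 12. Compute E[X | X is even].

Given X is even, X is equally likely to be any of {2, 4, 6, 8, 10, 12}.
E[X | X is even] = (2 + 4 + 6 + 8 + 10 + 12) / 6 = 7.

7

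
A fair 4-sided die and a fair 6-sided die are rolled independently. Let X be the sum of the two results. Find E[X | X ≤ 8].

116/21

P(X ≤ 8) = 7/8.
Σ over the event: 2·1/24 + 3·1/12 + 4·1/8 + 5·1/6 + 6·1/6 + 7·1/6 + 8·1/8 = 29/6.
E[X | X ≤ 8] = (29/6) / (7/8) = 116/21.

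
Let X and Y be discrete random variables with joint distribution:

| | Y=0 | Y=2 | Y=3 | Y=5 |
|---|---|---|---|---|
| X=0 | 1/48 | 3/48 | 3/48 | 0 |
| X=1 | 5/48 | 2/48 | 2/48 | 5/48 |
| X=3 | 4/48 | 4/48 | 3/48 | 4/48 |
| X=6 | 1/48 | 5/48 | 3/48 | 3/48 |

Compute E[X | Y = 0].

P(Y = 0) = 11/48.
Σ X·P over the event = 0·(1/48) + 1·(5/48) + 3·(4/48) + 6·(1/48) = 23/48.
E[X | Y = 0] = (23/48) / (11/48) = 23/11.

23/11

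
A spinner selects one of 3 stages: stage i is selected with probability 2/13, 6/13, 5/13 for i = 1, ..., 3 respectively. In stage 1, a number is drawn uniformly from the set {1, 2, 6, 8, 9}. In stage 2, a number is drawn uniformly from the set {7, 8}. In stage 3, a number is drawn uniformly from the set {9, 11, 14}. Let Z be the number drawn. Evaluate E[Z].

1681/195

E[Z | stage 1] = (1+2+6+8+9)/5 = 26/5.
E[Z | stage 2] = (7+8)/2 = 15/2.
E[Z | stage 3] = (9+11+14)/3 = 34/3.
E[Z] = (2/13)·(26/5) + (6/13)·(15/2) + (5/13)·(34/3) = 1681/195.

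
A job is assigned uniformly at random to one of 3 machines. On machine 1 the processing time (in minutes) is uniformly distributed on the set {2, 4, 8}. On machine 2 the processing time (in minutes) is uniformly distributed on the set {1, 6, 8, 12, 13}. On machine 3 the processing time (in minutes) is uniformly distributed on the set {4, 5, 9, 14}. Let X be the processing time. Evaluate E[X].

E[X | machine 1] = (2+4+8)/3 = 14/3.
E[X | machine 2] = (1+6+8+12+13)/5 = 8.
E[X | machine 3] = (4+5+9+14)/4 = 8.
By the law of total expectation,
E[X] = (1/3)·(14/3) + (1/3)·(8) + (1/3)·(8) = 62/9.

62/9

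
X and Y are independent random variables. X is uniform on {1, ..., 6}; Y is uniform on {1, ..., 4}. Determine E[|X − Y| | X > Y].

P(X > Y) = 7/12.
Summing |X−Y|·P(x,y) over outcomes with X > Y gives 17/12.
E[|X − Y| | X > Y] = (17/12) / (7/12) = 17/7.

17/7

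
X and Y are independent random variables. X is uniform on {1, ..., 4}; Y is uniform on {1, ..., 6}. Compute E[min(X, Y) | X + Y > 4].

P(X + Y > 4) = 3/4.
Summing min(X,Y)·P(x,y) over outcomes with X + Y > 4 gives 43/24.
E[min(X, Y) | X + Y > 4] = (43/24) / (3/4) = 43/18.

43/18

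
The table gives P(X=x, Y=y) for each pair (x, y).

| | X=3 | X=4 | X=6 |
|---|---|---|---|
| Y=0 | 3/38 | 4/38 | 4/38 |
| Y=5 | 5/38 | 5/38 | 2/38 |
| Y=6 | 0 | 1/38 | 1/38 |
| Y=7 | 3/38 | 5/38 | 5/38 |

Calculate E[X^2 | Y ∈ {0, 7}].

P(Y ∈ {0, 7}) = 12/19.
Summing X^2·P(X=x,Y=y) over the conditioning event gives 261/19.
E[X^2 | Y ∈ {0, 7}] = (261/19) / (12/19) = 87/4.

87/4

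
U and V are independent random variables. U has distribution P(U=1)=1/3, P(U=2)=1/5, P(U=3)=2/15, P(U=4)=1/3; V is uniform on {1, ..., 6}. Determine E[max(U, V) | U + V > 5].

251/52

P(U + V > 5) = 26/45.
Summing max(U,V)·P(x,y) over outcomes with U + V > 5 gives 251/90.
E[max(U, V) | U + V > 5] = (251/90) / (26/45) = 251/52.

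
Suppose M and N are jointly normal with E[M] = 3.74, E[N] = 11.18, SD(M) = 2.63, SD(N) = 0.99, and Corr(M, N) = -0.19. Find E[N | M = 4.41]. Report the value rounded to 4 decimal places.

E[N | M=x] = μ_N + ρ(σ_N/σ_M)(x − μ_M) for jointly normal variables.
E[N | M=4.41] = 11.18 + (-0.19)·(0.99/2.63)·(4.41 − (3.74)) = 11.18 + (-0.071521)·(0.67) = 11.1321.

11.1321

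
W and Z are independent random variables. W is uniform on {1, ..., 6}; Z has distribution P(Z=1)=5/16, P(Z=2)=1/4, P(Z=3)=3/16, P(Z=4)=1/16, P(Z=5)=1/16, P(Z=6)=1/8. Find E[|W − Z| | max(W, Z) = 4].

P(max(W, Z) = 4) = 1/6.
Summing |W−Z|·P(x,y) over outcomes with max(W, Z) = 4 gives 1/3.
E[|W − Z| | max(W, Z) = 4] = (1/3) / (1/6) = 2.

2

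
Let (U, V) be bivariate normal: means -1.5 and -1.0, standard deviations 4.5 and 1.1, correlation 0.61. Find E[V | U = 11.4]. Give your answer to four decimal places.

0.9235

The regression of V on U has slope ρ·σ_V/σ_U and passes through (μ_U, μ_V).
E[V | U=11.4] = -1.0 + (0.61)·(1.1/4.5)·(11.4 − (-1.5)) = -1.0 + (0.14911)·(12.9) = 0.9235.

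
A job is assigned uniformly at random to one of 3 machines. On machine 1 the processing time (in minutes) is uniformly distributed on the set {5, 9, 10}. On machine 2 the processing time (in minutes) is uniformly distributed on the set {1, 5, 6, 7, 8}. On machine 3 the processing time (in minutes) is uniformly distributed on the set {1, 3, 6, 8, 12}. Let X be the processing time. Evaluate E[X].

E[X | machine 1] = (5+9+10)/3 = 8.
E[X | machine 2] = (1+5+6+7+8)/5 = 27/5.
E[X | machine 3] = (1+3+6+8+12)/5 = 6.
By the law of total expectation,
E[X] = (1/3)·(8) + (1/3)·(27/5) + (1/3)·(6) = 97/15.

97/15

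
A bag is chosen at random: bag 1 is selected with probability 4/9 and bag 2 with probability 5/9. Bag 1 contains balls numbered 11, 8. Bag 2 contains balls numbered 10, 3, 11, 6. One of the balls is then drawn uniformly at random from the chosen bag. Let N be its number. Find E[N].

E[N | bag 1] = (11+8)/2 = 19/2.
E[N | bag 2] = (10+3+11+6)/4 = 15/2.
E[N] = (4/9)·(19/2) + (5/9)·(15/2) = 151/18.

151/18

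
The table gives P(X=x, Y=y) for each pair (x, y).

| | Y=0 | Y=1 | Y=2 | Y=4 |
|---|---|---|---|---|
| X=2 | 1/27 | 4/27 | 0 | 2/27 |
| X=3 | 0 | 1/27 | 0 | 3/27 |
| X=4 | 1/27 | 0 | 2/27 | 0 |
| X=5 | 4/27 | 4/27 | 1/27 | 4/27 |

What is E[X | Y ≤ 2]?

P(Y ≤ 2) = 2/3.
Σ X·P over the event = 2·(1/27) + 2·(4/27) + 3·(1/27) + 4·(1/27) + 4·(2/27) + 5·(4/27) + 5·(4/27) + 5·(1/27) = 70/27.
E[X | Y ≤ 2] = (70/27) / (2/3) = 35/9.

35/9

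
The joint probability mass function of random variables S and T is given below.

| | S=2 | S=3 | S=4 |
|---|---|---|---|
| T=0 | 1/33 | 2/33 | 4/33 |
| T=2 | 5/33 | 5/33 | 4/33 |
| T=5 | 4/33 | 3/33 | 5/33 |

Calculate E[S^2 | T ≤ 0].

P(T ≤ 0) = 7/33.
Σ S^2·P over the event = 4·(1/33) + 9·(2/33) + 16·(4/33) = 86/33.
E[S^2 | T ≤ 0] = (86/33) / (7/33) = 86/7.

86/7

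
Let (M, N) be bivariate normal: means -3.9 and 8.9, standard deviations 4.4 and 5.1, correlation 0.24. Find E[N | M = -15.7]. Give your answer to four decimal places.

5.6175

E[N | M=x] = μ_N + ρ(σ_N/σ_M)(x − μ_M) for jointly normal variables.
E[N | M=-15.7] = 8.9 + (0.24)·(5.1/4.4)·(-15.7 − (-3.9)) = 8.9 + (0.27818)·(-11.8) = 5.6175.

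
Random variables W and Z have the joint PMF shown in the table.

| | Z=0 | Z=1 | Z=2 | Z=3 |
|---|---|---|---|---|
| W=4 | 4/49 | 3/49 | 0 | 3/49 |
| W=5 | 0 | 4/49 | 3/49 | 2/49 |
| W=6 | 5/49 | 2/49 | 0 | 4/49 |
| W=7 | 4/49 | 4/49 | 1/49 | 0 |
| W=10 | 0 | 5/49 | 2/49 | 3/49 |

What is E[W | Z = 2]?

P(Z = 2) = 6/49.
Summing W·P(W=x,Z=y) over the conditioning event gives 6/7.
E[W | Z = 2] = (6/7) / (6/49) = 7.

7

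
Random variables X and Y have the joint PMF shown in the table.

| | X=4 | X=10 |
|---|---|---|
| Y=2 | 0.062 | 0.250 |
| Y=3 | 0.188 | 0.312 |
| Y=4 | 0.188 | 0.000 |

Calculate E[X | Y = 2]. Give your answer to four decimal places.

8.8077

P(Y = 2) = 0.312.
Σ X·P over the event = 4·(0.062) + 10·(0.250) = 2.748.
E[X | Y = 2] = (2.748) / (0.312) = 8.8077.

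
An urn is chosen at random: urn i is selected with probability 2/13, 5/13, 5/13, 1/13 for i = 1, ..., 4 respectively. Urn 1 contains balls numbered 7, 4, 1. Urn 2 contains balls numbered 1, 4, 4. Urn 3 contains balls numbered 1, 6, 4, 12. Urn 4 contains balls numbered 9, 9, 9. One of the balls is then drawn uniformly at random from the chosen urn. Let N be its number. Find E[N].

243/52

E[N | urn 1] = (7+4+1)/3 = 4.
E[N | urn 2] = (1+4+4)/3 = 3.
E[N | urn 3] = (1+6+4+12)/4 = 23/4.
E[N | urn 4] = (9+9+9)/3 = 9.
By the law of total expectation,
E[N] = (2/13)·(4) + (5/13)·(3) + (5/13)·(23/4) + (1/13)·(9) = 243/52.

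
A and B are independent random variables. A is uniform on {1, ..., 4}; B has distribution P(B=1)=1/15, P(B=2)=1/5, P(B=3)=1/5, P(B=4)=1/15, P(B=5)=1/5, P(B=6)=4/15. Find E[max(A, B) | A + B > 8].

P(A + B > 8) = 11/60.
Summing max(A,B)·P(x,y) over outcomes with A + B > 8 gives 21/20.
E[max(A, B) | A + B > 8] = (21/20) / (11/60) = 63/11.

63/11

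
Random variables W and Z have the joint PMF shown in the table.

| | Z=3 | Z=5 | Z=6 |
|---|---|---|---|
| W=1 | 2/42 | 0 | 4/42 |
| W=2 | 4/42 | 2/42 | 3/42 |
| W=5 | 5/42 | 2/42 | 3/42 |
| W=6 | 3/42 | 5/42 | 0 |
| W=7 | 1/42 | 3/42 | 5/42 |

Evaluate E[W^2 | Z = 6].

112/5

P(Z = 6) = 5/14.
Σ W^2·P over the event = 1·(4/42) + 4·(3/42) + 25·(3/42) + 49·(5/42) = 8.
E[W^2 | Z = 6] = (8) / (5/14) = 112/5.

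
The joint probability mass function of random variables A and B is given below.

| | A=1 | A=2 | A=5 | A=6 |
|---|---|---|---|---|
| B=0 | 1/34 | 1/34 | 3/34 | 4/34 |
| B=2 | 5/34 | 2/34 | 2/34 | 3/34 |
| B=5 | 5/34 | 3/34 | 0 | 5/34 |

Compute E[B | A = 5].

P(A = 5) = 5/34.
Summing B·P(A=x,B=y) over the conditioning event gives 2/17.
E[B | A = 5] = (2/17) / (5/34) = 4/5.

4/5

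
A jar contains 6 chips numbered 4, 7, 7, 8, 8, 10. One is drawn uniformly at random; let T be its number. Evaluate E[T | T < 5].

4

P(T < 5) = 1/6.
Σ over the event: 4·1/6 = 2/3.
E[T | T < 5] = (2/3) / (1/6) = 4.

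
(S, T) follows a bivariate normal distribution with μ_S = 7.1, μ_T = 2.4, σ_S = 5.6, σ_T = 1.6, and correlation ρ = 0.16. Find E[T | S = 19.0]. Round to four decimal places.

For a bivariate normal, E[T | S=x] = μ_T + ρ·(σ_T/σ_S)·(x − μ_S).
E[T | S=19.0] = 2.4 + (0.16)·(1.6/5.6)·(19.0 − (7.1)) = 2.4 + (0.045714)·(11.9) = 2.9440.

2.9440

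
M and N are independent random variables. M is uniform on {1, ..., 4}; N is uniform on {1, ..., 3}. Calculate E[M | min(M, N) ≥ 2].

3

P(min(M, N) ≥ 2) = 1/2.
Summing M·P(x,y) over outcomes with min(M, N) ≥ 2 gives 3/2.
E[M | min(M, N) ≥ 2] = (3/2) / (1/2) = 3.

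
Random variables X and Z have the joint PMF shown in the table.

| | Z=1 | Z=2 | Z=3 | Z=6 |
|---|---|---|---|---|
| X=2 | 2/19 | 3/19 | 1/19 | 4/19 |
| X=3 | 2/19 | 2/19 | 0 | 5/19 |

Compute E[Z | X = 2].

7/2

P(X = 2) = 10/19.
Σ Z·P over the event = 1·(2/19) + 2·(3/19) + 3·(1/19) + 6·(4/19) = 35/19.
E[Z | X = 2] = (35/19) / (10/19) = 7/2.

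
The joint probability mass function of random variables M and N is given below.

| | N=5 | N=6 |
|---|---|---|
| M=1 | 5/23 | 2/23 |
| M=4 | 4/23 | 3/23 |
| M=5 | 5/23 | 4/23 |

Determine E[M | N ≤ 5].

P(N ≤ 5) = 14/23.
Σ M·P over the event = 1·(5/23) + 4·(4/23) + 5·(5/23) = 2.
E[M | N ≤ 5] = (2) / (14/23) = 23/7.

23/7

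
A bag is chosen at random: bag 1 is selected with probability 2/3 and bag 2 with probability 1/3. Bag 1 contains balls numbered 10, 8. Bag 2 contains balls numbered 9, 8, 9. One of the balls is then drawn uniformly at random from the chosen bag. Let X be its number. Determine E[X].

80/9

E[X | bag 1] = (10+8)/2 = 9.
E[X | bag 2] = (9+8+9)/3 = 26/3.
By the law of total expectation,
E[X] = (2/3)·(9) + (1/3)·(26/3) = 80/9.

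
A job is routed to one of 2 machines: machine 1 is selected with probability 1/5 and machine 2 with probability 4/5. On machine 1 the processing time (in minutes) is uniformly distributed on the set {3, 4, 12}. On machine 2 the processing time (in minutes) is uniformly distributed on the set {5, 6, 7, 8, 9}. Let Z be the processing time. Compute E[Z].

E[Z | machine 1] = (3+4+12)/3 = 19/3.
E[Z | machine 2] = (5+6+7+8+9)/5 = 7.
By the law of total expectation,
E[Z] = (1/5)·(19/3) + (4/5)·(7) = 103/15.

103/15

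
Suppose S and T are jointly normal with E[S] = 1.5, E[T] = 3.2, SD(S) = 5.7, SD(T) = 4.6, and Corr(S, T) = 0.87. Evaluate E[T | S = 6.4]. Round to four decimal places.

The regression of T on S has slope ρ·σ_T/σ_S and passes through (μ_S, μ_T).
E[T | S=6.4] = 3.2 + (0.87)·(4.6/5.7)·(6.4 − (1.5)) = 3.2 + (0.70211)·(4.9) = 6.6403.

6.6403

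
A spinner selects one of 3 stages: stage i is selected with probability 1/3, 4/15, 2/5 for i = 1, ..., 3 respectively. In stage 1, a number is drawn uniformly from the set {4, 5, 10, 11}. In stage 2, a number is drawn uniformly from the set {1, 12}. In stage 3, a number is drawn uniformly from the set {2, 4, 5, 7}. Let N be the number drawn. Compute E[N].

E[N | stage 1] = (4+5+10+11)/4 = 15/2.
E[N | stage 2] = (1+12)/2 = 13/2.
E[N | stage 3] = (2+4+5+7)/4 = 9/2.
E[N] = (1/3)·(15/2) + (4/15)·(13/2) + (2/5)·(9/2) = 181/30.

181/30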